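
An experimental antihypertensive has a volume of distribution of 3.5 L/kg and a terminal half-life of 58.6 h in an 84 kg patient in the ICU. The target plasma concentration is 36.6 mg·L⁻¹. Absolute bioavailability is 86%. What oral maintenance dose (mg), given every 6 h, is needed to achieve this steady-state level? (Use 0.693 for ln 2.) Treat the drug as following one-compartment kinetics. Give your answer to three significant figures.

Vd(total) = 84 kg × 3.5 L/kg = 294.0 L
k = 0.693/58.6 = 0.01183 h⁻¹, so CL = k·Vd = 0.01183 × 294.0 = 3.478 L/h
D = CL × Css × τ / F = 3.478 × 36.6 × 6 / 0.86 = 888.1 mg

888 mg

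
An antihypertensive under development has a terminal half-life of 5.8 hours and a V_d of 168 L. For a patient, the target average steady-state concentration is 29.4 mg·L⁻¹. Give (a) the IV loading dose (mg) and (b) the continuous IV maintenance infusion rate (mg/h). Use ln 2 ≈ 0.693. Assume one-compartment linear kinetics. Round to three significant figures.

LD = Vd × C = 168.0 × 29.4 = 4939 mg
CL = 0.693 × Vd / t½ = 0.693 × 168.0 / 5.8 = 20.07 L/h
Infusion rate = CL × Css = 20.07 × 29.4 = 590.1 mg/h

(a) 4940 mg; (b) 590 mg/h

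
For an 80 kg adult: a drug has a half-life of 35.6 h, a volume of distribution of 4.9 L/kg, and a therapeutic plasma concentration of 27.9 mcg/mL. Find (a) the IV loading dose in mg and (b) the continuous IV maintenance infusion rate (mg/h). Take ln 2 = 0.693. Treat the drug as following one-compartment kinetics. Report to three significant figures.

Total Vd = 4.9 × 80 = 392.0 L
LD = Vd × C = 392.0 × 27.9 = 10940 mg
CL = 0.693 × Vd / t½ = 0.693 × 392.0 / 35.6 = 7.631 L/h
Infusion rate = CL × Css = 7.631 × 27.9 = 212.9 mg/h

(a) 10900 mg; (b) 213 mg/h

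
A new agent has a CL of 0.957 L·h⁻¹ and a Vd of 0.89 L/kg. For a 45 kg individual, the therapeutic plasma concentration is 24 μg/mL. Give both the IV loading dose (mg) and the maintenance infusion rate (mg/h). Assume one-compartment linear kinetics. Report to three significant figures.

(a) 961 mg; (b) 23.0 mg/h

Vd = 0.89 L/kg × 45 kg = 40.05 L
Loading dose = Vd × C = 40.05 × 24 = 961.2 mg
Maintenance infusion rate = CL × Css = 0.9570 × 24 = 22.97 mg/h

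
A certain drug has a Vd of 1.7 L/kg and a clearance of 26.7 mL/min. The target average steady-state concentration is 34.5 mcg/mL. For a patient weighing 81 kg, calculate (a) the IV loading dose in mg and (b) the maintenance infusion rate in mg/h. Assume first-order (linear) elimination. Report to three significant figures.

Vd(total) = 81 kg × 1.7 L/kg = 137.7 L
Loading dose = Vd × C = 137.7 × 34.5 = 4751 mg
CL = 26.7 mL/min × 60/1000 = 1.602 L/h
Maintenance: replace elimination → rate = CL × Css = 1.602 × 34.5 = 55.27 mg/h

(a) 4750 mg; (b) 55.3 mg/h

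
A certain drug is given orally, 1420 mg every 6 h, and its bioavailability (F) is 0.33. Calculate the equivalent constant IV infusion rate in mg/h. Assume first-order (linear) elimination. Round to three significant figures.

78.1 mg/h

Equivalent systemic input: infusion rate = F·D/τ.
Rate = 0.33 × 1420 / 6 = 78.10 mg/h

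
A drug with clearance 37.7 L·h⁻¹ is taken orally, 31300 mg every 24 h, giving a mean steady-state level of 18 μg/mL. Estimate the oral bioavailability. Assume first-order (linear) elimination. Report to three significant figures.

0.520

F·D/τ = CL·Css at steady state → F = CL·Css·τ / D.
F = 37.7 × 18 × 24 / 31300 = 0.520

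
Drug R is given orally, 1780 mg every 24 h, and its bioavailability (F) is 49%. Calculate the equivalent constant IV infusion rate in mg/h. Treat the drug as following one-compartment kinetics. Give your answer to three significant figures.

Equivalent systemic input: infusion rate = F·D/τ.
Rate = 0.49 × 1780 / 24 = 36.34 mg/h

36.3 mg/h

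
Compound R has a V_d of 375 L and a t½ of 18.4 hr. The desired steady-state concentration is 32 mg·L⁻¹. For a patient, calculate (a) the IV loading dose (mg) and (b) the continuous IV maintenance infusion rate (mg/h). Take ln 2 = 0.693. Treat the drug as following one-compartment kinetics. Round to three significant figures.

(a) 12000 mg; (b) 452 mg/h

LD = Vd × C = 375.0 × 32 = 12000 mg
CL = 0.693 × Vd / t½ = 0.693 × 375.0 / 18.4 = 14.12 L/h
Infusion rate = CL × Css = 14.12 × 32 = 451.8 mg/h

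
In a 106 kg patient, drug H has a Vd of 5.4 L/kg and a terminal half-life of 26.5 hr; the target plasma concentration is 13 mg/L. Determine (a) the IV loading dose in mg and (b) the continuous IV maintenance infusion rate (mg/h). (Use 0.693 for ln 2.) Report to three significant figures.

(a) 7440 mg; (b) 195 mg/h

Vd(total) = 106 kg × 5.4 L/kg = 572.4 L
LD = Vd × C = 572.4 × 13 = 7441 mg
CL = 0.693 × Vd / t½ = 0.693 × 572.4 / 26.5 = 14.97 L/h
Infusion rate = CL × Css = 14.97 × 13 = 194.6 mg/h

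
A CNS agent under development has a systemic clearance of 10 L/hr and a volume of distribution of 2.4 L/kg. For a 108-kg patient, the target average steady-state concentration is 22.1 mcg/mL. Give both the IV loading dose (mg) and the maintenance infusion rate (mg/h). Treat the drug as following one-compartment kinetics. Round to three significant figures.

Vd(total) = 108 kg × 2.4 L/kg = 259.2 L
Loading: fill Vd to C_target → 259.2 L × 22.1 mg/L = 5728 mg
Maintenance infusion rate = CL × Css = 10.00 × 22.1 = 221.0 mg/h

(a) 5730 mg; (b) 221 mg/h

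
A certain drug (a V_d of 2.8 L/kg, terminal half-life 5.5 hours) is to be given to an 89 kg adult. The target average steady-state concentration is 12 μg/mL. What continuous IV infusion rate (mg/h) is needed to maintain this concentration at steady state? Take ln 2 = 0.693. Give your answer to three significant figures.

Vd(total) = 89 kg × 2.8 L/kg = 249.2 L
CL = 0.693 × Vd / t½ = 0.693 × 249.2 / 5.5 = 31.40 L/h
Infusion rate = CL × Css = 31.40 × 12 = 376.8 mg/h

377 mg/h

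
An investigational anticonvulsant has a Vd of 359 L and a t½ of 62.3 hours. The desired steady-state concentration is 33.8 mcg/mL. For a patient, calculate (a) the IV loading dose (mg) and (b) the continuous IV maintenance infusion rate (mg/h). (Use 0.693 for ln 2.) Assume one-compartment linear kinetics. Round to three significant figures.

(a) 12100 mg; (b) 135 mg/h

LD = Vd × C = 359.0 × 33.8 = 12130 mg
CL = 0.693 × Vd / t½ = 0.693 × 359.0 / 62.3 = 3.993 L/h
Infusion rate = CL × Css = 3.993 × 33.8 = 135.0 mg/h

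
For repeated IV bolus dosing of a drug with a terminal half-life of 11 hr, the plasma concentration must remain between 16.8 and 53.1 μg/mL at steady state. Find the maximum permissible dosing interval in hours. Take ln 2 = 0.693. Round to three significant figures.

k = 0.693 / t½ = 0.693 / 11 = 0.06300 h⁻¹
Between IV bolus doses, concentration decays as C = C₀·e^(−kτ), so C_peak/C_trough = e^(kτ).
τ_max = ln(C_peak/C_trough) / k = ln(53.1/16.8) / 0.06300 = 1.151 / 0.06300 = 18.27 h

18.3 h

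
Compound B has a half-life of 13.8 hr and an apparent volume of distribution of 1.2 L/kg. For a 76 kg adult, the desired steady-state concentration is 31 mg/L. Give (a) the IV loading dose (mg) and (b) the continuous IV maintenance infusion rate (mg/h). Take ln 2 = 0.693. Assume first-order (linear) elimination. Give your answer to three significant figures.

Vd = 1.2 L/kg × 76 kg = 91.20 L
LD = Vd × C = 91.20 × 31 = 2827 mg
CL = 0.693 × Vd / t½ = 0.693 × 91.20 / 13.8 = 4.580 L/h
Infusion rate = CL × Css = 4.580 × 31 = 142.0 mg/h

(a) 2830 mg; (b) 142 mg/h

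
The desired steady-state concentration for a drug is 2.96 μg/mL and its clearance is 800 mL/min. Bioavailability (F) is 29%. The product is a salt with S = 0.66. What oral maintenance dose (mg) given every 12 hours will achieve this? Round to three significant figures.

8910 mg

Convert clearance: 800 mL/min × 60 min/h ÷ 1000 mL/L = 48.00 L/h
At steady state, dose per interval replaces the amount cleared in that interval: F·S·D/τ = CL·Css.
D = CL × Css × τ / F / S = 48.00 × 2.96 × 12 / 0.29 / 0.66 = 8908 mg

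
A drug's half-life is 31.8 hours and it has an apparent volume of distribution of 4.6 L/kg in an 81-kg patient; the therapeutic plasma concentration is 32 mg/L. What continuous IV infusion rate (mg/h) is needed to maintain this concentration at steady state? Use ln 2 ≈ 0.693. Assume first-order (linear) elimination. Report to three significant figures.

Vd(total) = 81 kg × 4.6 L/kg = 372.6 L
k = 0.693/31.8 = 0.02179 h⁻¹, so CL = k·Vd = 0.02179 × 372.6 = 8.119 L/h
Infusion rate = CL × Css = 8.119 × 32 = 259.8 mg/h

260 mg/h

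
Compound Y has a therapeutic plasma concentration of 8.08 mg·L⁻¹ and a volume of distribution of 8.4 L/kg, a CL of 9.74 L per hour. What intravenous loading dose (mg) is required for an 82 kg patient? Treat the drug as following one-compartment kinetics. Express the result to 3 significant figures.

Vd = 8.4 L/kg × 82 kg = 688.8 L
LD = Vd × C = 688.8 × 8.080 = 5566 mg

5570 mg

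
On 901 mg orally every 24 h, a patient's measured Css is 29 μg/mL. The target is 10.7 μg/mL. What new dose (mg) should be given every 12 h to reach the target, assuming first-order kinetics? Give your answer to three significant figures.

166 mg

For first-order elimination, Css ∝ F·D/(CL·τ); F and CL are unchanged, so Css ∝ D/τ.
D₂ = D₁ × (Css,target / Css,current) × (τ₂/τ₁) = 901 × (10.7/29) × (12/24) = 166.2 mg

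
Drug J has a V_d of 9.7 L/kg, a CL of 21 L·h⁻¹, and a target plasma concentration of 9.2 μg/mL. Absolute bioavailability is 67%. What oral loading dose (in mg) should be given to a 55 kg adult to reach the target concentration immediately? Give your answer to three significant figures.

Total Vd = 9.7 × 55 = 533.5 L
LD = Vd × C / F = 533.5 × 9.200 / 0.67 = 7326 mg

7330 mg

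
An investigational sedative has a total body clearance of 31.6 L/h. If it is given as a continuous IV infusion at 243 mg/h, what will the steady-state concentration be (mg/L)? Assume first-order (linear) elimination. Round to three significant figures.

7.69 mg/L

Css = rate / CL = 243 / 31.60 = 7.690 mg/L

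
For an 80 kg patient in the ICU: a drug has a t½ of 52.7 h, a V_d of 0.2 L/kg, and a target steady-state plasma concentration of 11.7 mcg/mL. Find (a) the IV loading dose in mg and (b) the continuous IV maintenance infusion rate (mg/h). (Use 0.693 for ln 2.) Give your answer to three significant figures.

(a) 187 mg; (b) 2.46 mg/h

Vd = 0.2 L/kg × 80 kg = 16.00 L
LD = Vd × C = 16.00 × 11.7 = 187.2 mg
CL = 0.693 × Vd / t½ = 0.693 × 16.00 / 52.7 = 0.2104 L/h
Infusion rate = CL × Css = 0.2104 × 11.7 = 2.462 mg/h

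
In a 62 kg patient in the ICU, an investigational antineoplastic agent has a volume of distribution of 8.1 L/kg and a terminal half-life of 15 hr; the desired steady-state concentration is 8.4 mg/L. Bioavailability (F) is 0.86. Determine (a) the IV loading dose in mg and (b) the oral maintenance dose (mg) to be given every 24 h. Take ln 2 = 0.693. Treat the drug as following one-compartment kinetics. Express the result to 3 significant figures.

(a) 4220 mg; (b) 5440 mg

Vd(total) = 62 kg × 8.1 L/kg = 502.2 L
LD = Vd × C = 502.2 × 8.4 = 4218 mg
CL = 0.693 × Vd / t½ = 0.693 × 502.2 / 15 = 23.20 L/h
D = CL × Css × τ / F = 23.20 × 8.4 × 24 / 0.86 = 5439 mg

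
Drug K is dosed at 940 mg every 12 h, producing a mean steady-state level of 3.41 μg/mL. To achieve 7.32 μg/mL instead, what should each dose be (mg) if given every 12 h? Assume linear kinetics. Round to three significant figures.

2020 mg

For first-order elimination, Css ∝ F·D/(CL·τ); F and CL are unchanged, so Css ∝ D/τ.
D₂ = D₁ × (Css,target / Css,current) = 940 × 7.32/3.41 = 2018 mg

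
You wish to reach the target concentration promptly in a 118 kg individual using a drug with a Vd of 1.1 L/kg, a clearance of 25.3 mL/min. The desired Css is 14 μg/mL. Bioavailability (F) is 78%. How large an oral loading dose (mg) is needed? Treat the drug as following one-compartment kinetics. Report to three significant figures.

Vd(total) = 118 kg × 1.1 L/kg = 129.8 L
Loading dose depends on Vd (not clearance): it fills the distribution volume.
LD = Vd × C / F = 129.8 × 14.00 / 0.78 = 2330 mg

2330 mg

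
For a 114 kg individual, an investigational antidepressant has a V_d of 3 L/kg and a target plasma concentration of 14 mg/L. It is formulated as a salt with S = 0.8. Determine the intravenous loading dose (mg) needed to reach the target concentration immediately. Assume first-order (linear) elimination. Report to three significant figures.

5990 mg

Vd(total) = 114 kg × 3 L/kg = 342.0 L
LD = Vd × C / S = 342.0 × 14.00 / 0.8 = 5985 mg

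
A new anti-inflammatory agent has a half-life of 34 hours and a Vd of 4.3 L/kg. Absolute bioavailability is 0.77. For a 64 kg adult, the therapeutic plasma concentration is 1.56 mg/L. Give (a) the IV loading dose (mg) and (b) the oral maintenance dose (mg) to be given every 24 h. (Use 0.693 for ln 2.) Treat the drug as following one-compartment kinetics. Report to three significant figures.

Total Vd = 4.3 × 64 = 275.2 L
LD = Vd × C = 275.2 × 1.56 = 429.3 mg
CL = 0.693 × Vd / t½ = 0.693 × 275.2 / 34 = 5.609 L/h
D = CL × Css × τ / F = 5.609 × 1.56 × 24 / 0.77 = 272.7 mg

(a) 429 mg; (b) 273 mg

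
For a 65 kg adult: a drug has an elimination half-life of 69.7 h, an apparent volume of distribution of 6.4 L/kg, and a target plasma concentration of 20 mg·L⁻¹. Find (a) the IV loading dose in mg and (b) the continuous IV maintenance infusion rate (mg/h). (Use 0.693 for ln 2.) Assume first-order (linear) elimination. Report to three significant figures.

(a) 8320 mg; (b) 82.7 mg/h

Total Vd = 6.4 × 65 = 416.0 L
LD = Vd × C = 416.0 × 20 = 8320 mg
CL = 0.693 × Vd / t½ = 0.693 × 416.0 / 69.7 = 4.136 L/h
Infusion rate = CL × Css = 4.136 × 20 = 82.72 mg/h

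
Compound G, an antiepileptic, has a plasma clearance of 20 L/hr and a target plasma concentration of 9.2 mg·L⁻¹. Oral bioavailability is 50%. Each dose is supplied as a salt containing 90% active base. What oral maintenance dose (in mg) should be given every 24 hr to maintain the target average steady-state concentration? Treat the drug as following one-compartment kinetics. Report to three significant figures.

9810 mg

At steady state, dose per interval replaces the amount cleared in that interval: F·S·D/τ = CL·Css.
D = CL × Css × τ / F / S = 20.00 × 9.2 × 24 / 0.5 / 0.9 = 9813 mg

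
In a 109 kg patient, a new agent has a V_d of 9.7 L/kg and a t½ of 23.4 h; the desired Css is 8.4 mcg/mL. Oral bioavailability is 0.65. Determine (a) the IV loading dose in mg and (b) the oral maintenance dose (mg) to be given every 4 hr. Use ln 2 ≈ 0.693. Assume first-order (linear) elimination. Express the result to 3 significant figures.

Total Vd = 9.7 × 109 = 1057 L
LD = Vd × C = 1057 × 8.4 = 8879 mg
CL = 0.693 × Vd / t½ = 0.693 × 1057 / 23.4 = 31.30 L/h
D = CL × Css × τ / F = 31.30 × 8.4 × 4 / 0.65 = 1618 mg

(a) 8880 mg; (b) 1620 mg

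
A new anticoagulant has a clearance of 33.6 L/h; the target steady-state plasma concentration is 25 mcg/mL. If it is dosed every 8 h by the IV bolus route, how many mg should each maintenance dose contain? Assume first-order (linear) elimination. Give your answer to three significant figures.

6720 mg

D = CL × Css × τ = 33.60 × 25 × 8 = 6720 mg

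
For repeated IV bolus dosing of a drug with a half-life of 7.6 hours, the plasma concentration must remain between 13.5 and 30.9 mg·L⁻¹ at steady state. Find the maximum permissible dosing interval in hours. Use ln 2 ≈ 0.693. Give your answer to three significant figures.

k = 0.693 / t½ = 0.693 / 7.6 = 0.09118 h⁻¹
Between IV bolus doses, concentration decays as C = C₀·e^(−kτ), so C_peak/C_trough = e^(kτ).
τ_max = ln(C_peak/C_trough) / k = ln(30.9/13.5) / 0.09118 = 0.8281 / 0.09118 = 9.082 h

9.08 h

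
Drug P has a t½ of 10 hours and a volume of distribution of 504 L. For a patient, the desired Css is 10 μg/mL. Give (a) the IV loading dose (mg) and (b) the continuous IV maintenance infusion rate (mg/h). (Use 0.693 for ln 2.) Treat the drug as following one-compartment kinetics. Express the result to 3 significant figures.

(a) 5040 mg; (b) 349 mg/h

LD = Vd × C = 504.0 × 10 = 5040 mg
CL = 0.693 × Vd / t½ = 0.693 × 504.0 / 10 = 34.93 L/h
Infusion rate = CL × Css = 34.93 × 10 = 349.3 mg/h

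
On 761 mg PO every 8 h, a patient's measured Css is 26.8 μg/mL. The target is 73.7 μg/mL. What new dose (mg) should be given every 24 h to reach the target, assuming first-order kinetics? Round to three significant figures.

For first-order elimination, Css ∝ F·D/(CL·τ); F and CL are unchanged, so Css ∝ D/τ.
D₂ = D₁ × (Css,target / Css,current) × (τ₂/τ₁) = 761 × (73.7/26.8) × (24/8) = 6278 mg

6280 mg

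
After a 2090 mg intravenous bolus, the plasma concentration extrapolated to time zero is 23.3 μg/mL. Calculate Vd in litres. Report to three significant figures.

89.7 L

Immediately after an IV bolus, C₀ = Dose / Vd, so Vd = Dose / C₀.
Vd = 2090 / 23.3 = 89.70 L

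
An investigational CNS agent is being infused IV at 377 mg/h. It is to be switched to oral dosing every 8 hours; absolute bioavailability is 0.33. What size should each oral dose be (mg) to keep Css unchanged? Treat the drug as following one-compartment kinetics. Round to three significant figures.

9140 mg

To maintain the same Css, the systemic dosing rate must be unchanged: F·D/τ = infusion rate.
D = rate × τ / F = 377 × 8 / 0.33 = 9139 mg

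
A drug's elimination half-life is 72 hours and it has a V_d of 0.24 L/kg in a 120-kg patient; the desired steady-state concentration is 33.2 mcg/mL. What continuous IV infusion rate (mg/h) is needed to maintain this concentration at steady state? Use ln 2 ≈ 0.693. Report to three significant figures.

Vd = 0.24 L/kg × 120 kg = 28.80 L
CL = 0.693 × Vd / t½ = 0.693 × 28.80 / 72 = 0.2772 L/h
Infusion rate = CL × Css = 0.2772 × 33.2 = 9.203 mg/h

9.20 mg/h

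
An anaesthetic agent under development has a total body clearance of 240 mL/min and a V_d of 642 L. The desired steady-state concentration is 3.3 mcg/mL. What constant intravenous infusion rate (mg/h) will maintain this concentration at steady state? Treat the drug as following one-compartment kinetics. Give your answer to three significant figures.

47.5 mg/h

CL = 240 mL/min = 240 × 0.06 = 14.40 L/h
R₀ = 14.40 × 3.3 = 47.52 mg/h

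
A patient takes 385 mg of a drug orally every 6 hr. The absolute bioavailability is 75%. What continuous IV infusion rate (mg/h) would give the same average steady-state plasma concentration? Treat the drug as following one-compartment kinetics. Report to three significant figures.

Equivalent systemic input: infusion rate = F·D/τ.
Rate = 0.75 × 385 / 6 = 48.13 mg/h

48.1 mg/h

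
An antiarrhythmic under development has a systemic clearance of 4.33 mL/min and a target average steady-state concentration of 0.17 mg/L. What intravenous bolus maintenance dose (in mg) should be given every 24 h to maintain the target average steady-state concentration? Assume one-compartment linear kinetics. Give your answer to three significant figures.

CL = 4.33 mL/min × 60/1000 = 0.2598 L/h
D = CL × Css × τ = 0.2598 × 0.17 × 24 = 1.060 mg

1.06 mg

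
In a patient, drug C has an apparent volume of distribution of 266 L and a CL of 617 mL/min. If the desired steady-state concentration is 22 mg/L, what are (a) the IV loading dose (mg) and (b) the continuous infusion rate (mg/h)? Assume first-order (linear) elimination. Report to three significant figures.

(a) 5850 mg; (b) 814 mg/h

LD = Vd · C_target = 266.0 × 22 = 5852 mg
CL = 617 mL/min = 617 × 0.06 = 37.02 L/h
Maintenance infusion rate = CL × Css = 37.02 × 22 = 814.4 mg/h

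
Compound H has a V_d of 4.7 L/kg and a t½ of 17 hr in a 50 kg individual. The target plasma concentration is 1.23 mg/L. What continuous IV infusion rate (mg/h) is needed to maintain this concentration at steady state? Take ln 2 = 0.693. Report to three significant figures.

11.8 mg/h

Total Vd = 4.7 × 50 = 235.0 L
CL = 0.693 × Vd / t½ = 0.693 × 235.0 / 17 = 9.580 L/h
Infusion rate = CL × Css = 9.580 × 1.23 = 11.78 mg/h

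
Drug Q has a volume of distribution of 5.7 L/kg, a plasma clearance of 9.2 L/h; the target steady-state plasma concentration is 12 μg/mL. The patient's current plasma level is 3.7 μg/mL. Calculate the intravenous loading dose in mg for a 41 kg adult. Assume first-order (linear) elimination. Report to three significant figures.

Vd(total) = 41 kg × 5.7 L/kg = 233.7 L
Concentration deficit ΔC = 12 − 3.7 = 8.300 mg/L
LD = Vd × ΔC = 233.7 × 8.300 = 1940 mg

1940 mg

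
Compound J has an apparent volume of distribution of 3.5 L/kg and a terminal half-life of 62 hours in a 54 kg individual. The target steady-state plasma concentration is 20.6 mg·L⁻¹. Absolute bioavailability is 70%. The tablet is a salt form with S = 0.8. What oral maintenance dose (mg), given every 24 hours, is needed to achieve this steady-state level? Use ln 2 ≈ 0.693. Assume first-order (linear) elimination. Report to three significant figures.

1870 mg

Vd(total) = 54 kg × 3.5 L/kg = 189.0 L
CL = ln 2 · Vd / t½ = 0.693 × 189.0 / 62 = 2.113 L/h
D = CL × Css × τ / F / S = 2.113 × 20.6 × 24 / 0.7 / 0.8 = 1865 mg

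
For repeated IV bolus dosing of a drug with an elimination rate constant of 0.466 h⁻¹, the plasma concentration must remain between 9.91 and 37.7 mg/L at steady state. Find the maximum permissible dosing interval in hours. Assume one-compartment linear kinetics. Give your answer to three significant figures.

2.87 h

Between IV bolus doses, concentration decays as C = C₀·e^(−kτ), so C_peak/C_trough = e^(kτ).
τ_max = ln(C_peak/C_trough) / k = ln(37.7/9.91) / 0.4660 = 1.336 / 0.4660 = 2.867 h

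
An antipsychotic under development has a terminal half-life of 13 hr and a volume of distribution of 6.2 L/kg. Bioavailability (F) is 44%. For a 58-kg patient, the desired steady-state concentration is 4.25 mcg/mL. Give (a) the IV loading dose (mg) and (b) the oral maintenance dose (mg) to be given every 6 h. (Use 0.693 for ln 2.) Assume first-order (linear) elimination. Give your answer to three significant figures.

(a) 1530 mg; (b) 1110 mg

Total Vd = 6.2 × 58 = 359.6 L
LD = Vd × C = 359.6 × 4.25 = 1528 mg
CL = 0.693 × Vd / t½ = 0.693 × 359.6 / 13 = 19.17 L/h
D = CL × Css × τ / F = 19.17 × 4.25 × 6 / 0.44 = 1111 mg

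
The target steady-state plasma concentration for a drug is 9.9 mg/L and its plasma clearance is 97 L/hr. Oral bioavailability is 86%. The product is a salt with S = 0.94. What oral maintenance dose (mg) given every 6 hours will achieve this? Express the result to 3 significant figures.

7130 mg

D = CL × Css × τ / F / S = 97.00 × 9.9 × 6 / 0.86 / 0.94 = 7127 mg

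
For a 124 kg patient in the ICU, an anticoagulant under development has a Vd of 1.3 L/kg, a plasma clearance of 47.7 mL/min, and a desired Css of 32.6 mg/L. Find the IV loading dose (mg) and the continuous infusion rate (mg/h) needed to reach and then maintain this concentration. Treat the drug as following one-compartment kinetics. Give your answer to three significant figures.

Total Vd = 1.3 × 124 = 161.2 L
Loading: fill Vd to C_target → 161.2 L × 32.6 mg/L = 5255 mg
CL = 47.7 mL/min = 47.7 × 0.06 = 2.862 L/h
Infusion rate = 2.862 L/h × 32.6 mg/L = 93.30 mg/h

(a) 5260 mg; (b) 93.3 mg/h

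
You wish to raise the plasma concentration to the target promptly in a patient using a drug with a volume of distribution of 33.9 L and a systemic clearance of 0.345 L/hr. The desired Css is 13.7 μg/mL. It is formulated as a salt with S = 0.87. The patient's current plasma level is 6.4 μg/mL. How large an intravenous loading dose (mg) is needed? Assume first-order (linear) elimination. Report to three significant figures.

284 mg

Concentration deficit ΔC = 13.7 − 6.4 = 7.300 mg/L
LD = Vd × ΔC / S = 33.90 × 7.300 / 0.87 = 284.4 mg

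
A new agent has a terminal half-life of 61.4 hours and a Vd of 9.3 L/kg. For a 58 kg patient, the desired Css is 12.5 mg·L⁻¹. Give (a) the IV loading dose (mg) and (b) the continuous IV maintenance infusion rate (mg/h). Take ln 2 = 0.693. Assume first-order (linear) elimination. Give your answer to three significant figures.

(a) 6740 mg; (b) 76.1 mg/h

Vd = 9.3 L/kg × 58 kg = 539.4 L
LD = Vd × C = 539.4 × 12.5 = 6743 mg
CL = 0.693 × Vd / t½ = 0.693 × 539.4 / 61.4 = 6.088 L/h
Infusion rate = CL × Css = 6.088 × 12.5 = 76.10 mg/h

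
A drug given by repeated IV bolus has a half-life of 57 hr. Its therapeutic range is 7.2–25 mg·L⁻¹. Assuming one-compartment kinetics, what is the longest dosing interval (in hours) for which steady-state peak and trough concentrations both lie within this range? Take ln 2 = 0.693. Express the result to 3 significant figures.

102 h

k = 0.693 / t½ = 0.693 / 57 = 0.01216 h⁻¹
Between IV bolus doses, concentration decays as C = C₀·e^(−kτ), so C_peak/C_trough = e^(kτ).
τ_max = ln(C_peak/C_trough) / k = ln(25/7.2) / 0.01216 = 1.245 / 0.01216 = 102.4 h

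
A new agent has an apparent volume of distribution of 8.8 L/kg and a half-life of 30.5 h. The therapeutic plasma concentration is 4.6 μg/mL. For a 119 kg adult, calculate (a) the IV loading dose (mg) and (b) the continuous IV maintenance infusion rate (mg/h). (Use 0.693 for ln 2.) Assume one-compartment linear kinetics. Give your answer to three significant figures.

(a) 4820 mg; (b) 109 mg/h

Vd = 8.8 L/kg × 119 kg = 1047 L
LD = Vd × C = 1047 × 4.6 = 4816 mg
CL = 0.693 × Vd / t½ = 0.693 × 1047 / 30.5 = 23.79 L/h
Infusion rate = CL × Css = 23.79 × 4.6 = 109.4 mg/h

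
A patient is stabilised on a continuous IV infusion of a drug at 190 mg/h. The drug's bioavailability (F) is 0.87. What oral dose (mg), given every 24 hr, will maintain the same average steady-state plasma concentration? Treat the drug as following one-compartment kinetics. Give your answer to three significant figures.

5240 mg

To maintain the same Css, the systemic dosing rate must be unchanged: F·D/τ = infusion rate.
D = rate × τ / F = 190 × 24 / 0.87 = 5241 mg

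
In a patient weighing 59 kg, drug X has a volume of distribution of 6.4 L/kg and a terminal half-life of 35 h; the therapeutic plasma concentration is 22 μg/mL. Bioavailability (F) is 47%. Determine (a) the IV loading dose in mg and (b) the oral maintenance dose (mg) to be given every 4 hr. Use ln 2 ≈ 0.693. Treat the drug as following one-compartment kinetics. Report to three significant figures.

(a) 8310 mg; (b) 1400 mg

Total Vd = 6.4 × 59 = 377.6 L
LD = Vd × C = 377.6 × 22 = 8307 mg
CL = 0.693 × Vd / t½ = 0.693 × 377.6 / 35 = 7.476 L/h
D = CL × Css × τ / F = 7.476 × 22 × 4 / 0.47 = 1400 mg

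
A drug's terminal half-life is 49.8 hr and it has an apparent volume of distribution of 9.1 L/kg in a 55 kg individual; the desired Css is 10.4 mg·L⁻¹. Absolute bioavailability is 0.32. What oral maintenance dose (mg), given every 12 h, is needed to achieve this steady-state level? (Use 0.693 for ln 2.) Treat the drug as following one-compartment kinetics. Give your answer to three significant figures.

Total Vd = 9.1 × 55 = 500.5 L
k = 0.693/49.8 = 0.01392 h⁻¹, so CL = k·Vd = 0.01392 × 500.5 = 6.967 L/h
D = CL × Css × τ / F = 6.967 × 10.4 × 12 / 0.32 = 2717 mg

2720 mg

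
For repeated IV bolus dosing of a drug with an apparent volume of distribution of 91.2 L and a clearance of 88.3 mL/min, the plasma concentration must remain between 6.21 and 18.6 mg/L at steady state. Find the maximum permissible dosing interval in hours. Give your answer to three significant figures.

CL = 88.3 mL/min × 60/1000 = 5.298 L/h
k = CL / Vd = 5.298 / 91.20 = 0.05809 h⁻¹
Between IV bolus doses, concentration decays as C = C₀·e^(−kτ), so C_peak/C_trough = e^(kτ).
τ_max = ln(C_peak/C_trough) / k = ln(18.6/6.21) / 0.05809 = 1.097 / 0.05809 = 18.88 h

18.9 h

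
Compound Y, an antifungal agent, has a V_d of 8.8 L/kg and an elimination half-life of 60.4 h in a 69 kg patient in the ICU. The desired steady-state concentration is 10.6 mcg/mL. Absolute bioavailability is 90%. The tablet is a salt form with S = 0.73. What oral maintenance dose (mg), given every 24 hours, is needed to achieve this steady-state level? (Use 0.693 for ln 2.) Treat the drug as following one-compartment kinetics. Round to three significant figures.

Vd(total) = 69 kg × 8.8 L/kg = 607.2 L
k = 0.693/60.4 = 0.01147 h⁻¹, so CL = k·Vd = 0.01147 × 607.2 = 6.965 L/h
D = CL × Css × τ / F / S = 6.965 × 10.6 × 24 / 0.9 / 0.73 = 2697 mg

2700 mg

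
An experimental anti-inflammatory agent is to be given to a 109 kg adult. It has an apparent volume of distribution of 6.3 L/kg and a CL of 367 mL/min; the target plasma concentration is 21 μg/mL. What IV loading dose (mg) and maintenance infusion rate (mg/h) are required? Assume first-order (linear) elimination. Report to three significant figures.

Vd(total) = 109 kg × 6.3 L/kg = 686.7 L
Loading dose = Vd × C = 686.7 × 21 = 14420 mg
Convert clearance: 367 mL/min × 60 min/h ÷ 1000 mL/L = 22.02 L/h
Maintenance infusion rate = CL × Css = 22.02 × 21 = 462.4 mg/h

(a) 14400 mg; (b) 462 mg/h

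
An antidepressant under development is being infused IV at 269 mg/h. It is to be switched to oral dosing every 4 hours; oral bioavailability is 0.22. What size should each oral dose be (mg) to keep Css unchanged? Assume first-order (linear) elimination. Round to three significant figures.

4890 mg

To maintain the same Css, the systemic dosing rate must be unchanged: F·D/τ = infusion rate.
D = rate × τ / F = 269 × 4 / 0.22 = 4891 mg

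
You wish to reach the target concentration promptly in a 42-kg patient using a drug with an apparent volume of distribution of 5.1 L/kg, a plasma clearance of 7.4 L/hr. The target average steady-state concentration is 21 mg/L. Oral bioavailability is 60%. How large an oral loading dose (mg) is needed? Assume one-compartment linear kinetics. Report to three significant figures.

Total Vd = 5.1 × 42 = 214.2 L
Loading dose depends on Vd (not clearance): it fills the distribution volume.
LD = Vd × C / F = 214.2 × 21.00 / 0.6 = 7497 mg

7500 mg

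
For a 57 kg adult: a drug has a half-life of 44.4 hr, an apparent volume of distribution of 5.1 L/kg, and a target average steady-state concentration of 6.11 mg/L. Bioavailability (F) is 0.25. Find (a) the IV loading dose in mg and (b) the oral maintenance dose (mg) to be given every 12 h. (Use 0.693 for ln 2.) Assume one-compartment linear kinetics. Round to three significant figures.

(a) 1780 mg; (b) 1330 mg

Total Vd = 5.1 × 57 = 290.7 L
LD = Vd × C = 290.7 × 6.11 = 1776 mg
CL = 0.693 × Vd / t½ = 0.693 × 290.7 / 44.4 = 4.537 L/h
D = CL × Css × τ / F = 4.537 × 6.11 × 12 / 0.25 = 1331 mg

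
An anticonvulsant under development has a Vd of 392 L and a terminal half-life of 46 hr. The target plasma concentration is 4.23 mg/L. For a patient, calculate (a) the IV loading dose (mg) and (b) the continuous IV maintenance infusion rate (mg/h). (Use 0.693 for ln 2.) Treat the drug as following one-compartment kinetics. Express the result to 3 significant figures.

(a) 1660 mg; (b) 25.0 mg/h

LD = Vd × C = 392.0 × 4.23 = 1658 mg
CL = 0.693 × Vd / t½ = 0.693 × 392.0 / 46 = 5.906 L/h
Infusion rate = CL × Css = 5.906 × 4.23 = 24.98 mg/h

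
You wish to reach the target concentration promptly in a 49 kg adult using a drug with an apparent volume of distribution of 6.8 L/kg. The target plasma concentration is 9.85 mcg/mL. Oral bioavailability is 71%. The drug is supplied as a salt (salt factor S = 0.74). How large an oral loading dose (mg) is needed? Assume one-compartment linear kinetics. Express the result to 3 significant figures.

6250 mg

Total Vd = 6.8 × 49 = 333.2 L
The loading dose fills Vd to the target concentration.
LD = Vd × C / F / S = 333.2 × 9.850 / 0.71 / 0.74 = 6247 mg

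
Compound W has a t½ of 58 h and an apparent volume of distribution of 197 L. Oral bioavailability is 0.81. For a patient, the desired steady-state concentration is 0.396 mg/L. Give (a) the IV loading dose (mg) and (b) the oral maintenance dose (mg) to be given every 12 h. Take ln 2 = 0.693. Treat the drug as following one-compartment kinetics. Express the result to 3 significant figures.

LD = Vd × C = 197.0 × 0.396 = 78.01 mg
CL = 0.693 × Vd / t½ = 0.693 × 197.0 / 58 = 2.354 L/h
D = CL × Css × τ / F = 2.354 × 0.396 × 12 / 0.81 = 13.81 mg

(a) 78.0 mg; (b) 13.8 mg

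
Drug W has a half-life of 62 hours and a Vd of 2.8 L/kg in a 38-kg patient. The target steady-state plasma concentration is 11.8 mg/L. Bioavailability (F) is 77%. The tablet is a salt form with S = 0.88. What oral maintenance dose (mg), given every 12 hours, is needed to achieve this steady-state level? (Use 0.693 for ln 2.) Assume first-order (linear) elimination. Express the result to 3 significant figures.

Vd(total) = 38 kg × 2.8 L/kg = 106.4 L
k = 0.693/62 = 0.01118 h⁻¹, so CL = k·Vd = 0.01118 × 106.4 = 1.190 L/h
D = CL × Css × τ / F / S = 1.190 × 11.8 × 12 / 0.77 / 0.88 = 248.7 mg

249 mg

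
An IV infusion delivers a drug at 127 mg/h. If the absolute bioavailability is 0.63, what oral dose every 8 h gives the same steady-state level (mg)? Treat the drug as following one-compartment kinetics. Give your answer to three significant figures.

1610 mg

To maintain the same Css, the systemic dosing rate must be unchanged: F·D/τ = infusion rate.
D = rate × τ / F = 127 × 8 / 0.63 = 1613 mg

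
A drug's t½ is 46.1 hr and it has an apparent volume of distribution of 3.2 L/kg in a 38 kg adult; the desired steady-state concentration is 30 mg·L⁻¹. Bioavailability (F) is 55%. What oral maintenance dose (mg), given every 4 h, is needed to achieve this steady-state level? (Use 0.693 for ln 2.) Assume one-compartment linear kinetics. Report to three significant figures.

Vd = 3.2 L/kg × 38 kg = 121.6 L
CL = 0.693 × Vd / t½ = 0.693 × 121.6 / 46.1 = 1.828 L/h
D = CL × Css × τ / F = 1.828 × 30 × 4 / 0.55 = 398.8 mg

399 mg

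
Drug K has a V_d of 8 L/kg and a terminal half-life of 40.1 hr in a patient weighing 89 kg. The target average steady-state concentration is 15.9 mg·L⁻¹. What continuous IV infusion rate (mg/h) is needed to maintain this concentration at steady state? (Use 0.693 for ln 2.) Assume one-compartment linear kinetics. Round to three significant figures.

Vd(total) = 89 kg × 8 L/kg = 712.0 L
CL = ln 2 · Vd / t½ = 0.693 × 712.0 / 40.1 = 12.30 L/h
Infusion rate = CL × Css = 12.30 × 15.9 = 195.6 mg/h

196 mg/h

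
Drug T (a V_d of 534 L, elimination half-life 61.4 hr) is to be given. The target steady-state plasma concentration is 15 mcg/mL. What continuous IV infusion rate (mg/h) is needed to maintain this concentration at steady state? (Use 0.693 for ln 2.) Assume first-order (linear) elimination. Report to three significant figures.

90.4 mg/h

k = 0.693/61.4 = 0.01129 h⁻¹, so CL = k·Vd = 0.01129 × 534.0 = 6.029 L/h
Infusion rate = CL × Css = 6.029 × 15 = 90.44 mg/h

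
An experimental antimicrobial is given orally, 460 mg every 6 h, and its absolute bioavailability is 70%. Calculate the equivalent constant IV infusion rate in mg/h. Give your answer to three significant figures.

53.7 mg/h

Equivalent systemic input: infusion rate = F·D/τ.
Rate = 0.7 × 460 / 6 = 53.67 mg/h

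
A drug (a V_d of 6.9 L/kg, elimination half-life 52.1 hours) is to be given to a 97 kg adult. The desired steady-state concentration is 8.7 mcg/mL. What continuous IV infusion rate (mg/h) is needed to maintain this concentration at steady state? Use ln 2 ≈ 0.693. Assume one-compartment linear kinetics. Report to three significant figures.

Vd(total) = 97 kg × 6.9 L/kg = 669.3 L
CL = 0.693 × Vd / t½ = 0.693 × 669.3 / 52.1 = 8.903 L/h
Infusion rate = CL × Css = 8.903 × 8.7 = 77.46 mg/h

77.5 mg/h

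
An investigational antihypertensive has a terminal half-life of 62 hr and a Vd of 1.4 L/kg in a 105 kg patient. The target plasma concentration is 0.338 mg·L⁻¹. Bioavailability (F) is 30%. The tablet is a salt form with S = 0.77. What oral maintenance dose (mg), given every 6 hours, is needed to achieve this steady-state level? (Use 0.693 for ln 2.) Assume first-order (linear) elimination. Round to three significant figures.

Vd = 1.4 L/kg × 105 kg = 147.0 L
CL = ln 2 · Vd / t½ = 0.693 × 147.0 / 62 = 1.643 L/h
D = CL × Css × τ / F / S = 1.643 × 0.338 × 6 / 0.3 / 0.77 = 14.42 mg

14.4 mg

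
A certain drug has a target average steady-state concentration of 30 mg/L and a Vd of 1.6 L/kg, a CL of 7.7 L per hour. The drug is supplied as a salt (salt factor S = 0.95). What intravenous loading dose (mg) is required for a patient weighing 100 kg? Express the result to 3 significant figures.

5050 mg

Vd = 1.6 L/kg × 100 kg = 160.0 L
Loading dose depends on Vd (not clearance): it fills the distribution volume.
LD = Vd × C / S = 160.0 × 30.00 / 0.95 = 5053 mg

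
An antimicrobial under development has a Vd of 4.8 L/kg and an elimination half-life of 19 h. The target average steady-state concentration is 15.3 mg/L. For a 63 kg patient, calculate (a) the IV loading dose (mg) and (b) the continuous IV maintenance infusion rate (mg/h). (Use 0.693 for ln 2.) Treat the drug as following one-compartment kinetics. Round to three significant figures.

(a) 4630 mg; (b) 169 mg/h

Vd(total) = 63 kg × 4.8 L/kg = 302.4 L
LD = Vd × C = 302.4 × 15.3 = 4627 mg
CL = 0.693 × Vd / t½ = 0.693 × 302.4 / 19 = 11.03 L/h
Infusion rate = CL × Css = 11.03 × 15.3 = 168.8 mg/h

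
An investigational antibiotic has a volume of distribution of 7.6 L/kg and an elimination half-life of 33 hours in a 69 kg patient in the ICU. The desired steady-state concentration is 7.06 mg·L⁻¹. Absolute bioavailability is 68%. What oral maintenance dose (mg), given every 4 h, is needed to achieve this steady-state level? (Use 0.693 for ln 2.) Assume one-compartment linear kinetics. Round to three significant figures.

Vd = 7.6 L/kg × 69 kg = 524.4 L
CL = ln 2 · Vd / t½ = 0.693 × 524.4 / 33 = 11.01 L/h
D = CL × Css × τ / F = 11.01 × 7.06 × 4 / 0.68 = 457.2 mg

457 mg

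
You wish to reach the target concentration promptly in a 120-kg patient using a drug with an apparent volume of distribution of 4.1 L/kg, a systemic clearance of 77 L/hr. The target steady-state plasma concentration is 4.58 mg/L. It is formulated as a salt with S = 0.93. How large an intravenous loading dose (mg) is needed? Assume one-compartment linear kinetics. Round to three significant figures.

Total Vd = 4.1 × 120 = 492.0 L
LD is governed by Vd — clearance does not enter the loading-dose calculation.
LD = Vd × C / S = 492.0 × 4.580 / 0.93 = 2423 mg

2420 mg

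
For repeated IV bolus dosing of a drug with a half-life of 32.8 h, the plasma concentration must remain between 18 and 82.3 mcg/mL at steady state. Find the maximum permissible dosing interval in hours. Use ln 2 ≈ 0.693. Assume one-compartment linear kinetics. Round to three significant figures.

71.9 h

k = 0.693 / t½ = 0.693 / 32.8 = 0.02113 h⁻¹
Between IV bolus doses, concentration decays as C = C₀·e^(−kτ), so C_peak/C_trough = e^(kτ).
τ_max = ln(C_peak/C_trough) / k = ln(82.3/18) / 0.02113 = 1.520 / 0.02113 = 71.94 h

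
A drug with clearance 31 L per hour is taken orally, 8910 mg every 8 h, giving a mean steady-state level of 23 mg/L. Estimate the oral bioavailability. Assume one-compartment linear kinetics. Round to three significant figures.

0.640

F·D/τ = CL·Css at steady state → F = CL·Css·τ / D.
F = 31 × 23 × 8 / 8910 = 0.640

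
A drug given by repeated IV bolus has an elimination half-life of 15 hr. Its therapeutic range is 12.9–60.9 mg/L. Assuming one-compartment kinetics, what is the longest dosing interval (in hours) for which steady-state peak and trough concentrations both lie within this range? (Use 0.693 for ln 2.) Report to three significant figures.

k = 0.693 / t½ = 0.693 / 15 = 0.04620 h⁻¹
Between IV bolus doses, concentration decays as C = C₀·e^(−kτ), so C_peak/C_trough = e^(kτ).
τ_max = ln(C_peak/C_trough) / k = ln(60.9/12.9) / 0.04620 = 1.552 / 0.04620 = 33.59 h

33.6 h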